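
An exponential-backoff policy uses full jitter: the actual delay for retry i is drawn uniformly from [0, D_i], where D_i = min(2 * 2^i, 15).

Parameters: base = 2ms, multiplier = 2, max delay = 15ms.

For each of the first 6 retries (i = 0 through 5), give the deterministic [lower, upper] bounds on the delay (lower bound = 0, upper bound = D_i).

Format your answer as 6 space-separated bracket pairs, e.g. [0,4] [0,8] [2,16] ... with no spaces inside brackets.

Computing bounds per retry:
  i=0: D_i=min(2*2^0,15)=2, bounds=[0,2]
  i=1: D_i=min(2*2^1,15)=4, bounds=[0,4]
  i=2: D_i=min(2*2^2,15)=8, bounds=[0,8]
  i=3: D_i=min(2*2^3,15)=15, bounds=[0,15]
  i=4: D_i=min(2*2^4,15)=15, bounds=[0,15]
  i=5: D_i=min(2*2^5,15)=15, bounds=[0,15]

Answer: [0,2] [0,4] [0,8] [0,15] [0,15] [0,15]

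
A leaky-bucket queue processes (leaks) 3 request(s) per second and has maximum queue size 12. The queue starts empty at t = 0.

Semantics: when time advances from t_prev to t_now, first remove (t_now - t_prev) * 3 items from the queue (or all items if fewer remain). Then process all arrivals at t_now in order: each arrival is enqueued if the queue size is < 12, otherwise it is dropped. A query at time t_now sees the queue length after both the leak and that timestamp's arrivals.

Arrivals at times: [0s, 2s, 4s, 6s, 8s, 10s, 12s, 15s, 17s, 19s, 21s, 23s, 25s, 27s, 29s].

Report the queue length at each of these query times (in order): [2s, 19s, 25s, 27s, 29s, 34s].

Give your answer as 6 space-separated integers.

Queue lengths at query times:
  query t=2s: backlog = 1
  query t=19s: backlog = 1
  query t=25s: backlog = 1
  query t=27s: backlog = 1
  query t=29s: backlog = 1
  query t=34s: backlog = 0

Answer: 1 1 1 1 1 0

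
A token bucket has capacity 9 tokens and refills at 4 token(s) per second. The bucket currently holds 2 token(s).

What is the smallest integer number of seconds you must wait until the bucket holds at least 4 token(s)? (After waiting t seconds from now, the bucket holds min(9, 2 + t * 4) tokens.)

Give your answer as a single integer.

Need 2 + t * 4 >= 4, so t >= 2/4.
Smallest integer t = ceil(2/4) = 1.

Answer: 1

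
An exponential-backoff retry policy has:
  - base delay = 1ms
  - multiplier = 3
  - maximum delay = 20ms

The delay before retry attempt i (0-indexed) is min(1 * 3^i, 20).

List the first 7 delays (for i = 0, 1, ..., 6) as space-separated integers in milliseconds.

Answer: 1 3 9 20 20 20 20

Derivation:
Computing each delay:
  i=0: min(1*3^0, 20) = 1
  i=1: min(1*3^1, 20) = 3
  i=2: min(1*3^2, 20) = 9
  i=3: min(1*3^3, 20) = 20
  i=4: min(1*3^4, 20) = 20
  i=5: min(1*3^5, 20) = 20
  i=6: min(1*3^6, 20) = 20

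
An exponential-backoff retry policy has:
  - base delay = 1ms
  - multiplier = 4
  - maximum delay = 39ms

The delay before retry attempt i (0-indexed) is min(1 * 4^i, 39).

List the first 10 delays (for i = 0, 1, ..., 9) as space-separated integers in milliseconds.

Computing each delay:
  i=0: min(1*4^0, 39) = 1
  i=1: min(1*4^1, 39) = 4
  i=2: min(1*4^2, 39) = 16
  i=3: min(1*4^3, 39) = 39
  i=4: min(1*4^4, 39) = 39
  i=5: min(1*4^5, 39) = 39
  i=6: min(1*4^6, 39) = 39
  i=7: min(1*4^7, 39) = 39
  i=8: min(1*4^8, 39) = 39
  i=9: min(1*4^9, 39) = 39

Answer: 1 4 16 39 39 39 39 39 39 39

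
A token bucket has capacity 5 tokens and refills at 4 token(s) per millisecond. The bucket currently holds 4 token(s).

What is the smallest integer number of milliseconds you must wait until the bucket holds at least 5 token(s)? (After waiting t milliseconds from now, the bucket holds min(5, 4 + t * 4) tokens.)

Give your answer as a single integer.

Answer: 1

Derivation:
Need 4 + t * 4 >= 5, so t >= 1/4.
Smallest integer t = ceil(1/4) = 1.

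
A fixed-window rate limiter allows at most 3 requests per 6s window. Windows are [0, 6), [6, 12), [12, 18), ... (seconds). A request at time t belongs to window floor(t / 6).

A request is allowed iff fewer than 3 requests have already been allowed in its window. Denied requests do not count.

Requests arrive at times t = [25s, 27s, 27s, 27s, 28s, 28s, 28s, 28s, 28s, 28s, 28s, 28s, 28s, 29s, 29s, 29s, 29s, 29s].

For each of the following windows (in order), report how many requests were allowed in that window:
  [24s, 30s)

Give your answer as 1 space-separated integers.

Processing requests:
  req#1 t=25s (window 4): ALLOW
  req#2 t=27s (window 4): ALLOW
  req#3 t=27s (window 4): ALLOW
  req#4 t=27s (window 4): DENY
  req#5 t=28s (window 4): DENY
  req#6 t=28s (window 4): DENY
  req#7 t=28s (window 4): DENY
  req#8 t=28s (window 4): DENY
  req#9 t=28s (window 4): DENY
  req#10 t=28s (window 4): DENY
  req#11 t=28s (window 4): DENY
  req#12 t=28s (window 4): DENY
  req#13 t=28s (window 4): DENY
  req#14 t=29s (window 4): DENY
  req#15 t=29s (window 4): DENY
  req#16 t=29s (window 4): DENY
  req#17 t=29s (window 4): DENY
  req#18 t=29s (window 4): DENY

Allowed counts by window: 3

Answer: 3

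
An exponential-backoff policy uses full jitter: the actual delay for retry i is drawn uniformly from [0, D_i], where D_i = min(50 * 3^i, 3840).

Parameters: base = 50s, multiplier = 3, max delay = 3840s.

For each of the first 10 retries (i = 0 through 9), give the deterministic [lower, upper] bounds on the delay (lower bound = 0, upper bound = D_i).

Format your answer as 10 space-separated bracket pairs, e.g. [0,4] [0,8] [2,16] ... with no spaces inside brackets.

Answer: [0,50] [0,150] [0,450] [0,1350] [0,3840] [0,3840] [0,3840] [0,3840] [0,3840] [0,3840]

Derivation:
Computing bounds per retry:
  i=0: D_i=min(50*3^0,3840)=50, bounds=[0,50]
  i=1: D_i=min(50*3^1,3840)=150, bounds=[0,150]
  i=2: D_i=min(50*3^2,3840)=450, bounds=[0,450]
  i=3: D_i=min(50*3^3,3840)=1350, bounds=[0,1350]
  i=4: D_i=min(50*3^4,3840)=3840, bounds=[0,3840]
  i=5: D_i=min(50*3^5,3840)=3840, bounds=[0,3840]
  i=6: D_i=min(50*3^6,3840)=3840, bounds=[0,3840]
  i=7: D_i=min(50*3^7,3840)=3840, bounds=[0,3840]
  i=8: D_i=min(50*3^8,3840)=3840, bounds=[0,3840]
  i=9: D_i=min(50*3^9,3840)=3840, bounds=[0,3840]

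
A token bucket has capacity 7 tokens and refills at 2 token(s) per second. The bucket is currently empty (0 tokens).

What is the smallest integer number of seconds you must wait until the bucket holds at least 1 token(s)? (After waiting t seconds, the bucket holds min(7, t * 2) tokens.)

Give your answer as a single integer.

Need t * 2 >= 1, so t >= 1/2.
Smallest integer t = ceil(1/2) = 1.

Answer: 1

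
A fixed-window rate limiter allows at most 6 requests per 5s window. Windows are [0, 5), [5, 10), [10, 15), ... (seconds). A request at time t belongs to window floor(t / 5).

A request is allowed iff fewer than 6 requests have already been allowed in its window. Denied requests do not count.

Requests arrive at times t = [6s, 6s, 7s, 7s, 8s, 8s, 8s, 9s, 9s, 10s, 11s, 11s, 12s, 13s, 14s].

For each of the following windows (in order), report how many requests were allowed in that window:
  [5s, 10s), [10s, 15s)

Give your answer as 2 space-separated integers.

Answer: 6 6

Derivation:
Processing requests:
  req#1 t=6s (window 1): ALLOW
  req#2 t=6s (window 1): ALLOW
  req#3 t=7s (window 1): ALLOW
  req#4 t=7s (window 1): ALLOW
  req#5 t=8s (window 1): ALLOW
  req#6 t=8s (window 1): ALLOW
  req#7 t=8s (window 1): DENY
  req#8 t=9s (window 1): DENY
  req#9 t=9s (window 1): DENY
  req#10 t=10s (window 2): ALLOW
  req#11 t=11s (window 2): ALLOW
  req#12 t=11s (window 2): ALLOW
  req#13 t=12s (window 2): ALLOW
  req#14 t=13s (window 2): ALLOW
  req#15 t=14s (window 2): ALLOW

Allowed counts by window: 6 6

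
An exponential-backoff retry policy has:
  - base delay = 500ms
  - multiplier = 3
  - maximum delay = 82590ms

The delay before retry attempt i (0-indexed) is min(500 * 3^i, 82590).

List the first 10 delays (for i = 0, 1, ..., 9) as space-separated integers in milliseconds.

Computing each delay:
  i=0: min(500*3^0, 82590) = 500
  i=1: min(500*3^1, 82590) = 1500
  i=2: min(500*3^2, 82590) = 4500
  i=3: min(500*3^3, 82590) = 13500
  i=4: min(500*3^4, 82590) = 40500
  i=5: min(500*3^5, 82590) = 82590
  i=6: min(500*3^6, 82590) = 82590
  i=7: min(500*3^7, 82590) = 82590
  i=8: min(500*3^8, 82590) = 82590
  i=9: min(500*3^9, 82590) = 82590

Answer: 500 1500 4500 13500 40500 82590 82590 82590 82590 82590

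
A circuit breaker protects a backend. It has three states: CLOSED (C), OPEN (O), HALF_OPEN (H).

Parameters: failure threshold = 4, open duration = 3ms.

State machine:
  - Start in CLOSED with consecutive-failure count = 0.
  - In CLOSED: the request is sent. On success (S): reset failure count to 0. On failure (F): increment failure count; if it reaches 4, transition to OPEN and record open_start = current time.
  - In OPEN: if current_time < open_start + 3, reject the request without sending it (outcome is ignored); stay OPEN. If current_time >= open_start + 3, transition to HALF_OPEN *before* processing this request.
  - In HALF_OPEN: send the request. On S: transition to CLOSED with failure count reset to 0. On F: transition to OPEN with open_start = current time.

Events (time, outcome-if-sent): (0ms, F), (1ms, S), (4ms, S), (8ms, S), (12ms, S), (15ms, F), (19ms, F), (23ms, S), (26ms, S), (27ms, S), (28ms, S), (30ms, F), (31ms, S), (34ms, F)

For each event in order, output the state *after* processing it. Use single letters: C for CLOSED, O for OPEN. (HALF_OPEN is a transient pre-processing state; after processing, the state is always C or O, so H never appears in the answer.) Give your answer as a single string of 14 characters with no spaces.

State after each event:
  event#1 t=0ms outcome=F: state=CLOSED
  event#2 t=1ms outcome=S: state=CLOSED
  event#3 t=4ms outcome=S: state=CLOSED
  event#4 t=8ms outcome=S: state=CLOSED
  event#5 t=12ms outcome=S: state=CLOSED
  event#6 t=15ms outcome=F: state=CLOSED
  event#7 t=19ms outcome=F: state=CLOSED
  event#8 t=23ms outcome=S: state=CLOSED
  event#9 t=26ms outcome=S: state=CLOSED
  event#10 t=27ms outcome=S: state=CLOSED
  event#11 t=28ms outcome=S: state=CLOSED
  event#12 t=30ms outcome=F: state=CLOSED
  event#13 t=31ms outcome=S: state=CLOSED
  event#14 t=34ms outcome=F: state=CLOSED

Answer: CCCCCCCCCCCCCC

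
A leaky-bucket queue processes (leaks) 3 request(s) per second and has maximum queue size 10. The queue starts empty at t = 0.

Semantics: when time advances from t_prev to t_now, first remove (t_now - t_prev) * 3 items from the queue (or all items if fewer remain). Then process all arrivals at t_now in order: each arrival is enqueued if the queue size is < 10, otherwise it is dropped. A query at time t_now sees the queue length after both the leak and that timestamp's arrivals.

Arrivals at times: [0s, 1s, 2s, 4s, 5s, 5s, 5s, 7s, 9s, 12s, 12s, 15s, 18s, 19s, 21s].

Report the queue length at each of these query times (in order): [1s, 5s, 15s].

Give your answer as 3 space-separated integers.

Queue lengths at query times:
  query t=1s: backlog = 1
  query t=5s: backlog = 3
  query t=15s: backlog = 1

Answer: 1 3 1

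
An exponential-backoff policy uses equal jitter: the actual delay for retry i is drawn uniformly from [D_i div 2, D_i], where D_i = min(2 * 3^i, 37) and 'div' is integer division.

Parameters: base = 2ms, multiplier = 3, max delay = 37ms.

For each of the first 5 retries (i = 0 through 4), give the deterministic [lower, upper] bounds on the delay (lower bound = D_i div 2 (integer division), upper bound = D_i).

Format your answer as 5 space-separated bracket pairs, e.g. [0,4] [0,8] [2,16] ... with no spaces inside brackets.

Computing bounds per retry:
  i=0: D_i=min(2*3^0,37)=2, bounds=[1,2]
  i=1: D_i=min(2*3^1,37)=6, bounds=[3,6]
  i=2: D_i=min(2*3^2,37)=18, bounds=[9,18]
  i=3: D_i=min(2*3^3,37)=37, bounds=[18,37]
  i=4: D_i=min(2*3^4,37)=37, bounds=[18,37]

Answer: [1,2] [3,6] [9,18] [18,37] [18,37]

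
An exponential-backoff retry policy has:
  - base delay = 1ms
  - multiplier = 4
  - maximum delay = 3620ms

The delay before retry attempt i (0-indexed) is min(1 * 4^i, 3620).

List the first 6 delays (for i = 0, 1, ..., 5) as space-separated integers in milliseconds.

Answer: 1 4 16 64 256 1024

Derivation:
Computing each delay:
  i=0: min(1*4^0, 3620) = 1
  i=1: min(1*4^1, 3620) = 4
  i=2: min(1*4^2, 3620) = 16
  i=3: min(1*4^3, 3620) = 64
  i=4: min(1*4^4, 3620) = 256
  i=5: min(1*4^5, 3620) = 1024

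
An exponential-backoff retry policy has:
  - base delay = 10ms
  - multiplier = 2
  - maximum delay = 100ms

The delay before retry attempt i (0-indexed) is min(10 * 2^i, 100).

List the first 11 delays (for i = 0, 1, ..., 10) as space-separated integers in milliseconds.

Answer: 10 20 40 80 100 100 100 100 100 100 100

Derivation:
Computing each delay:
  i=0: min(10*2^0, 100) = 10
  i=1: min(10*2^1, 100) = 20
  i=2: min(10*2^2, 100) = 40
  i=3: min(10*2^3, 100) = 80
  i=4: min(10*2^4, 100) = 100
  i=5: min(10*2^5, 100) = 100
  i=6: min(10*2^6, 100) = 100
  i=7: min(10*2^7, 100) = 100
  i=8: min(10*2^8, 100) = 100
  i=9: min(10*2^9, 100) = 100
  i=10: min(10*2^10, 100) = 100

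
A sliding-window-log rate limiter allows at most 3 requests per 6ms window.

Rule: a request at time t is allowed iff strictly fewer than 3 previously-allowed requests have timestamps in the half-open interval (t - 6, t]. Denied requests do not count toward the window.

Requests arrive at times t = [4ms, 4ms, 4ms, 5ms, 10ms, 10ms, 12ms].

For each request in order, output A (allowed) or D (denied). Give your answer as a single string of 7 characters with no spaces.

Answer: AAADAAA

Derivation:
Tracking allowed requests in the window:
  req#1 t=4ms: ALLOW
  req#2 t=4ms: ALLOW
  req#3 t=4ms: ALLOW
  req#4 t=5ms: DENY
  req#5 t=10ms: ALLOW
  req#6 t=10ms: ALLOW
  req#7 t=12ms: ALLOW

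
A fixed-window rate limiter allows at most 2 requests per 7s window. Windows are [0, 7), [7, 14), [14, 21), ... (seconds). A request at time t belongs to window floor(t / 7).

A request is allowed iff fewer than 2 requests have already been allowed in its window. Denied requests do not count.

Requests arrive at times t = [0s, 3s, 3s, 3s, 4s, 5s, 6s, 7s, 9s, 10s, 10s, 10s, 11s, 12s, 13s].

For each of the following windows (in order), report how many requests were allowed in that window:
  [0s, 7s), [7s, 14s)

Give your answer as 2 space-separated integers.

Processing requests:
  req#1 t=0s (window 0): ALLOW
  req#2 t=3s (window 0): ALLOW
  req#3 t=3s (window 0): DENY
  req#4 t=3s (window 0): DENY
  req#5 t=4s (window 0): DENY
  req#6 t=5s (window 0): DENY
  req#7 t=6s (window 0): DENY
  req#8 t=7s (window 1): ALLOW
  req#9 t=9s (window 1): ALLOW
  req#10 t=10s (window 1): DENY
  req#11 t=10s (window 1): DENY
  req#12 t=10s (window 1): DENY
  req#13 t=11s (window 1): DENY
  req#14 t=12s (window 1): DENY
  req#15 t=13s (window 1): DENY

Allowed counts by window: 2 2

Answer: 2 2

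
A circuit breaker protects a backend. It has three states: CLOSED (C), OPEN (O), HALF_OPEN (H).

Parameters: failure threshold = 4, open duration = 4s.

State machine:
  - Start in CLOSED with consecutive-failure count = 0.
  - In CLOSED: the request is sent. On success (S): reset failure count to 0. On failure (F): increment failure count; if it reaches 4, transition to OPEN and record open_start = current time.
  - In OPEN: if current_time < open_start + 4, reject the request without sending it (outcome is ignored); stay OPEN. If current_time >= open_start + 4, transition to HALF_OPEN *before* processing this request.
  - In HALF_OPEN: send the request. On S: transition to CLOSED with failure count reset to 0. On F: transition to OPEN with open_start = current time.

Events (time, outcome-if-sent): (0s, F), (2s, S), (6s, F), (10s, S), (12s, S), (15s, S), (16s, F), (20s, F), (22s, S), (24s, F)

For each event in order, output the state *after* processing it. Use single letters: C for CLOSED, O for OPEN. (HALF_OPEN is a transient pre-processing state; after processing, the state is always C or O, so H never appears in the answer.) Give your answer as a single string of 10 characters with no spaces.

State after each event:
  event#1 t=0s outcome=F: state=CLOSED
  event#2 t=2s outcome=S: state=CLOSED
  event#3 t=6s outcome=F: state=CLOSED
  event#4 t=10s outcome=S: state=CLOSED
  event#5 t=12s outcome=S: state=CLOSED
  event#6 t=15s outcome=S: state=CLOSED
  event#7 t=16s outcome=F: state=CLOSED
  event#8 t=20s outcome=F: state=CLOSED
  event#9 t=22s outcome=S: state=CLOSED
  event#10 t=24s outcome=F: state=CLOSED

Answer: CCCCCCCCCC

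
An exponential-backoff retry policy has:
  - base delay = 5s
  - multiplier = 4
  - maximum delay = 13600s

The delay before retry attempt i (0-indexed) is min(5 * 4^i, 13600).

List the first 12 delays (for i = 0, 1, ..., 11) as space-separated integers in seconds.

Computing each delay:
  i=0: min(5*4^0, 13600) = 5
  i=1: min(5*4^1, 13600) = 20
  i=2: min(5*4^2, 13600) = 80
  i=3: min(5*4^3, 13600) = 320
  i=4: min(5*4^4, 13600) = 1280
  i=5: min(5*4^5, 13600) = 5120
  i=6: min(5*4^6, 13600) = 13600
  i=7: min(5*4^7, 13600) = 13600
  i=8: min(5*4^8, 13600) = 13600
  i=9: min(5*4^9, 13600) = 13600
  i=10: min(5*4^10, 13600) = 13600
  i=11: min(5*4^11, 13600) = 13600

Answer: 5 20 80 320 1280 5120 13600 13600 13600 13600 13600 13600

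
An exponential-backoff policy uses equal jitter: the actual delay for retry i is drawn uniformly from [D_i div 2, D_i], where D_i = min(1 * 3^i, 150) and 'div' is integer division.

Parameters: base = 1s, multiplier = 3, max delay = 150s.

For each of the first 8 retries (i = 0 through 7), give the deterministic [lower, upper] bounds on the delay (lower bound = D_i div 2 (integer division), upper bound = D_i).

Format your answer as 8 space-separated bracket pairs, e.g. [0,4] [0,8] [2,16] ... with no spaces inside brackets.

Answer: [0,1] [1,3] [4,9] [13,27] [40,81] [75,150] [75,150] [75,150]

Derivation:
Computing bounds per retry:
  i=0: D_i=min(1*3^0,150)=1, bounds=[0,1]
  i=1: D_i=min(1*3^1,150)=3, bounds=[1,3]
  i=2: D_i=min(1*3^2,150)=9, bounds=[4,9]
  i=3: D_i=min(1*3^3,150)=27, bounds=[13,27]
  i=4: D_i=min(1*3^4,150)=81, bounds=[40,81]
  i=5: D_i=min(1*3^5,150)=150, bounds=[75,150]
  i=6: D_i=min(1*3^6,150)=150, bounds=[75,150]
  i=7: D_i=min(1*3^7,150)=150, bounds=[75,150]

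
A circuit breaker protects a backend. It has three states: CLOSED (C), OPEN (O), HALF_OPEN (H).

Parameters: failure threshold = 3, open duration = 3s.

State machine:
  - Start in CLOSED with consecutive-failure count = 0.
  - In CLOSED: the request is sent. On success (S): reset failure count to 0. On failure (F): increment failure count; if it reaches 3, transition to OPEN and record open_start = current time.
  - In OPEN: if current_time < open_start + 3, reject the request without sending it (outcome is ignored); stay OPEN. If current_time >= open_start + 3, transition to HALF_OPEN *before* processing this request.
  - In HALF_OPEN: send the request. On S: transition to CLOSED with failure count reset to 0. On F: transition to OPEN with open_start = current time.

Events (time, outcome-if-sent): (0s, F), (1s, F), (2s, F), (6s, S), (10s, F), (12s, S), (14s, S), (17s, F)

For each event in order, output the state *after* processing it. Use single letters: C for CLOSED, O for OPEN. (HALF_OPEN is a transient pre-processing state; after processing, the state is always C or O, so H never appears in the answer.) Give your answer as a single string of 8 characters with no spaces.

State after each event:
  event#1 t=0s outcome=F: state=CLOSED
  event#2 t=1s outcome=F: state=CLOSED
  event#3 t=2s outcome=F: state=OPEN
  event#4 t=6s outcome=S: state=CLOSED
  event#5 t=10s outcome=F: state=CLOSED
  event#6 t=12s outcome=S: state=CLOSED
  event#7 t=14s outcome=S: state=CLOSED
  event#8 t=17s outcome=F: state=CLOSED

Answer: CCOCCCCC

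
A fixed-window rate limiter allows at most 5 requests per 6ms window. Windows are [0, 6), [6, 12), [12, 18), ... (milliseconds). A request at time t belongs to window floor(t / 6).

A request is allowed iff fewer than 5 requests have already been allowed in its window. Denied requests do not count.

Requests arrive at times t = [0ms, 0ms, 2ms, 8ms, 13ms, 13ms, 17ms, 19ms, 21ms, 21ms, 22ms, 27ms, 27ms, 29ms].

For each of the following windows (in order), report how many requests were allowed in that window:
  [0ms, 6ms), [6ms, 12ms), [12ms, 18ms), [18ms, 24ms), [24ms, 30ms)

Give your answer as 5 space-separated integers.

Answer: 3 1 3 4 3

Derivation:
Processing requests:
  req#1 t=0ms (window 0): ALLOW
  req#2 t=0ms (window 0): ALLOW
  req#3 t=2ms (window 0): ALLOW
  req#4 t=8ms (window 1): ALLOW
  req#5 t=13ms (window 2): ALLOW
  req#6 t=13ms (window 2): ALLOW
  req#7 t=17ms (window 2): ALLOW
  req#8 t=19ms (window 3): ALLOW
  req#9 t=21ms (window 3): ALLOW
  req#10 t=21ms (window 3): ALLOW
  req#11 t=22ms (window 3): ALLOW
  req#12 t=27ms (window 4): ALLOW
  req#13 t=27ms (window 4): ALLOW
  req#14 t=29ms (window 4): ALLOW

Allowed counts by window: 3 1 3 4 3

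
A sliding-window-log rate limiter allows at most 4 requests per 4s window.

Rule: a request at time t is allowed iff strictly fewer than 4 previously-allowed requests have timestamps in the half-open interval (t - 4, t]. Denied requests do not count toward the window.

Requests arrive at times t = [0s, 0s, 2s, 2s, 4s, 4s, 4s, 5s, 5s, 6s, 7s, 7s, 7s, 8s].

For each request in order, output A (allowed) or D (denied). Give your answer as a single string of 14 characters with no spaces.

Answer: AAAAAADDDAADDA

Derivation:
Tracking allowed requests in the window:
  req#1 t=0s: ALLOW
  req#2 t=0s: ALLOW
  req#3 t=2s: ALLOW
  req#4 t=2s: ALLOW
  req#5 t=4s: ALLOW
  req#6 t=4s: ALLOW
  req#7 t=4s: DENY
  req#8 t=5s: DENY
  req#9 t=5s: DENY
  req#10 t=6s: ALLOW
  req#11 t=7s: ALLOW
  req#12 t=7s: DENY
  req#13 t=7s: DENY
  req#14 t=8s: ALLOW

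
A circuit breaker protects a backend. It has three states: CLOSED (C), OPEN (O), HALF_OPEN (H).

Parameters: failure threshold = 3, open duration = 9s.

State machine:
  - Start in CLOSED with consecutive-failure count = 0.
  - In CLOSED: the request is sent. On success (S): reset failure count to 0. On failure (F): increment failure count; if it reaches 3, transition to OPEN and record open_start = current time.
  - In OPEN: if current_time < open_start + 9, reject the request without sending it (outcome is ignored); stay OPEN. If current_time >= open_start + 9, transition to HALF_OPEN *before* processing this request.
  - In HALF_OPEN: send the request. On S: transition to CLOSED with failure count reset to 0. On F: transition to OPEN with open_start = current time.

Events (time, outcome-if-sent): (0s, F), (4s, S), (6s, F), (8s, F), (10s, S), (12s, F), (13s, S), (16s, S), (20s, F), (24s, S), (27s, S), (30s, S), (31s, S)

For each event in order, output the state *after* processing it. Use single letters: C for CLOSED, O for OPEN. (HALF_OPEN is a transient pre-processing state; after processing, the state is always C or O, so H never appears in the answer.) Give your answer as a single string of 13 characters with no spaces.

Answer: CCCCCCCCCCCCC

Derivation:
State after each event:
  event#1 t=0s outcome=F: state=CLOSED
  event#2 t=4s outcome=S: state=CLOSED
  event#3 t=6s outcome=F: state=CLOSED
  event#4 t=8s outcome=F: state=CLOSED
  event#5 t=10s outcome=S: state=CLOSED
  event#6 t=12s outcome=F: state=CLOSED
  event#7 t=13s outcome=S: state=CLOSED
  event#8 t=16s outcome=S: state=CLOSED
  event#9 t=20s outcome=F: state=CLOSED
  event#10 t=24s outcome=S: state=CLOSED
  event#11 t=27s outcome=S: state=CLOSED
  event#12 t=30s outcome=S: state=CLOSED
  event#13 t=31s outcome=S: state=CLOSED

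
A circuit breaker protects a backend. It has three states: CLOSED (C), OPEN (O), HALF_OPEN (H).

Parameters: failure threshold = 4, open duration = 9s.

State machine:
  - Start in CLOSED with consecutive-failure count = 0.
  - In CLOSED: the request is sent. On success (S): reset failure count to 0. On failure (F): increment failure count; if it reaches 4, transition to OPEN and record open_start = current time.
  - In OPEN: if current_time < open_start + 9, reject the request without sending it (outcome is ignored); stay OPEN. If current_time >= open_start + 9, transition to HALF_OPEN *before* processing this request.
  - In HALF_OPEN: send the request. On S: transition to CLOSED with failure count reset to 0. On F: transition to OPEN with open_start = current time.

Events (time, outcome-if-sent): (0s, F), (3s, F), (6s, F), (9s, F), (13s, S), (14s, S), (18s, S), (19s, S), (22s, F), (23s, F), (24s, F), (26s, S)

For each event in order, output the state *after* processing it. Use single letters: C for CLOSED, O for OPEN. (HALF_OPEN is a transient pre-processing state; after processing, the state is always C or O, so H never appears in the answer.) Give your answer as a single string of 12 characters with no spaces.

State after each event:
  event#1 t=0s outcome=F: state=CLOSED
  event#2 t=3s outcome=F: state=CLOSED
  event#3 t=6s outcome=F: state=CLOSED
  event#4 t=9s outcome=F: state=OPEN
  event#5 t=13s outcome=S: state=OPEN
  event#6 t=14s outcome=S: state=OPEN
  event#7 t=18s outcome=S: state=CLOSED
  event#8 t=19s outcome=S: state=CLOSED
  event#9 t=22s outcome=F: state=CLOSED
  event#10 t=23s outcome=F: state=CLOSED
  event#11 t=24s outcome=F: state=CLOSED
  event#12 t=26s outcome=S: state=CLOSED

Answer: CCCOOOCCCCCC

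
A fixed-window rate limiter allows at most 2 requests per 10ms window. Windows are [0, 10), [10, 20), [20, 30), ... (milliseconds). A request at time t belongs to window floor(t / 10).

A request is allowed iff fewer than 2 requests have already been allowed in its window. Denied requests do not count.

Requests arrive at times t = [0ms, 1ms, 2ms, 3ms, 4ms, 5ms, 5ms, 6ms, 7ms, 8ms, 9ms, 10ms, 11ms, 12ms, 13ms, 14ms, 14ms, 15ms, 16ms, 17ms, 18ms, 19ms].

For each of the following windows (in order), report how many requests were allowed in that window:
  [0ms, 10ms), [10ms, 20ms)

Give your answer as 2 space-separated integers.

Answer: 2 2

Derivation:
Processing requests:
  req#1 t=0ms (window 0): ALLOW
  req#2 t=1ms (window 0): ALLOW
  req#3 t=2ms (window 0): DENY
  req#4 t=3ms (window 0): DENY
  req#5 t=4ms (window 0): DENY
  req#6 t=5ms (window 0): DENY
  req#7 t=5ms (window 0): DENY
  req#8 t=6ms (window 0): DENY
  req#9 t=7ms (window 0): DENY
  req#10 t=8ms (window 0): DENY
  req#11 t=9ms (window 0): DENY
  req#12 t=10ms (window 1): ALLOW
  req#13 t=11ms (window 1): ALLOW
  req#14 t=12ms (window 1): DENY
  req#15 t=13ms (window 1): DENY
  req#16 t=14ms (window 1): DENY
  req#17 t=14ms (window 1): DENY
  req#18 t=15ms (window 1): DENY
  req#19 t=16ms (window 1): DENY
  req#20 t=17ms (window 1): DENY
  req#21 t=18ms (window 1): DENY
  req#22 t=19ms (window 1): DENY

Allowed counts by window: 2 2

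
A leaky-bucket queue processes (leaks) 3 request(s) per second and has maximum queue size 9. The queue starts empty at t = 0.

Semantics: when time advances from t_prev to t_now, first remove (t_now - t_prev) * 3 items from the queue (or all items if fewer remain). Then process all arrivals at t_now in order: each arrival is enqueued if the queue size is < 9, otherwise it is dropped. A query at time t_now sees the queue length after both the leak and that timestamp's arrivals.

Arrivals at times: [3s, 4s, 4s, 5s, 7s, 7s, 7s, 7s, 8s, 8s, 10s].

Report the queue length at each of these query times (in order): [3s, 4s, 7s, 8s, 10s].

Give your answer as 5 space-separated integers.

Answer: 1 2 4 3 1

Derivation:
Queue lengths at query times:
  query t=3s: backlog = 1
  query t=4s: backlog = 2
  query t=7s: backlog = 4
  query t=8s: backlog = 3
  query t=10s: backlog = 1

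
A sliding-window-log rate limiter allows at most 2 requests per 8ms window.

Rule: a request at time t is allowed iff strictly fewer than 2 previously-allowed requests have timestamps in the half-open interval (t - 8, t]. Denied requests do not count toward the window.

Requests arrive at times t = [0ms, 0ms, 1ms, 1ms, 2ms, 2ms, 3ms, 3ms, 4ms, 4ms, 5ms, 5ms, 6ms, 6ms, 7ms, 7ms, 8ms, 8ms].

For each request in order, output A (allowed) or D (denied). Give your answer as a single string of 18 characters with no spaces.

Tracking allowed requests in the window:
  req#1 t=0ms: ALLOW
  req#2 t=0ms: ALLOW
  req#3 t=1ms: DENY
  req#4 t=1ms: DENY
  req#5 t=2ms: DENY
  req#6 t=2ms: DENY
  req#7 t=3ms: DENY
  req#8 t=3ms: DENY
  req#9 t=4ms: DENY
  req#10 t=4ms: DENY
  req#11 t=5ms: DENY
  req#12 t=5ms: DENY
  req#13 t=6ms: DENY
  req#14 t=6ms: DENY
  req#15 t=7ms: DENY
  req#16 t=7ms: DENY
  req#17 t=8ms: ALLOW
  req#18 t=8ms: ALLOW

Answer: AADDDDDDDDDDDDDDAA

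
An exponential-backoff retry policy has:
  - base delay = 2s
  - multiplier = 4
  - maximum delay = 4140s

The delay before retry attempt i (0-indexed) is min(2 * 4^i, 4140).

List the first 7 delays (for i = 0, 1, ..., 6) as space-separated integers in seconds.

Computing each delay:
  i=0: min(2*4^0, 4140) = 2
  i=1: min(2*4^1, 4140) = 8
  i=2: min(2*4^2, 4140) = 32
  i=3: min(2*4^3, 4140) = 128
  i=4: min(2*4^4, 4140) = 512
  i=5: min(2*4^5, 4140) = 2048
  i=6: min(2*4^6, 4140) = 4140

Answer: 2 8 32 128 512 2048 4140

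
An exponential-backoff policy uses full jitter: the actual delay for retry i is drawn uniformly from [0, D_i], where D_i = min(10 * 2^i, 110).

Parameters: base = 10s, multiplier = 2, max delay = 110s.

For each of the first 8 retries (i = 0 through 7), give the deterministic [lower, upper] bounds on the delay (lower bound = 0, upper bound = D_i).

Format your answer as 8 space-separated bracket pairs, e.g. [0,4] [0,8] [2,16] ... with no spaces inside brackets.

Computing bounds per retry:
  i=0: D_i=min(10*2^0,110)=10, bounds=[0,10]
  i=1: D_i=min(10*2^1,110)=20, bounds=[0,20]
  i=2: D_i=min(10*2^2,110)=40, bounds=[0,40]
  i=3: D_i=min(10*2^3,110)=80, bounds=[0,80]
  i=4: D_i=min(10*2^4,110)=110, bounds=[0,110]
  i=5: D_i=min(10*2^5,110)=110, bounds=[0,110]
  i=6: D_i=min(10*2^6,110)=110, bounds=[0,110]
  i=7: D_i=min(10*2^7,110)=110, bounds=[0,110]

Answer: [0,10] [0,20] [0,40] [0,80] [0,110] [0,110] [0,110] [0,110]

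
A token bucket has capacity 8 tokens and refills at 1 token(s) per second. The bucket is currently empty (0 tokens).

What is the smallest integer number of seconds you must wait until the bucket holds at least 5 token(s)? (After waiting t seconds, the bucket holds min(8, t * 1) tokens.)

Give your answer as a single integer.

Need t * 1 >= 5, so t >= 5/1.
Smallest integer t = ceil(5/1) = 5.

Answer: 5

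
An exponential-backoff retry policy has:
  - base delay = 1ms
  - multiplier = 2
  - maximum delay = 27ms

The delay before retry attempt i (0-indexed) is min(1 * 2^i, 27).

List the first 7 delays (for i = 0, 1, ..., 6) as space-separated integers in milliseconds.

Computing each delay:
  i=0: min(1*2^0, 27) = 1
  i=1: min(1*2^1, 27) = 2
  i=2: min(1*2^2, 27) = 4
  i=3: min(1*2^3, 27) = 8
  i=4: min(1*2^4, 27) = 16
  i=5: min(1*2^5, 27) = 27
  i=6: min(1*2^6, 27) = 27

Answer: 1 2 4 8 16 27 27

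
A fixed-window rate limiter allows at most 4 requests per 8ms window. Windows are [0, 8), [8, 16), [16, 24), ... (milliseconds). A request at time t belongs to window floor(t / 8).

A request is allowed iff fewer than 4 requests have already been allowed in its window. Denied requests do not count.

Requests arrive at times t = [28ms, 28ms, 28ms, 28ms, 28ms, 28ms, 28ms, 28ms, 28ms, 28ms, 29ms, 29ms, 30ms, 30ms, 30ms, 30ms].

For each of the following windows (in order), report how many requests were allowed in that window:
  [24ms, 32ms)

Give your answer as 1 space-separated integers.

Processing requests:
  req#1 t=28ms (window 3): ALLOW
  req#2 t=28ms (window 3): ALLOW
  req#3 t=28ms (window 3): ALLOW
  req#4 t=28ms (window 3): ALLOW
  req#5 t=28ms (window 3): DENY
  req#6 t=28ms (window 3): DENY
  req#7 t=28ms (window 3): DENY
  req#8 t=28ms (window 3): DENY
  req#9 t=28ms (window 3): DENY
  req#10 t=28ms (window 3): DENY
  req#11 t=29ms (window 3): DENY
  req#12 t=29ms (window 3): DENY
  req#13 t=30ms (window 3): DENY
  req#14 t=30ms (window 3): DENY
  req#15 t=30ms (window 3): DENY
  req#16 t=30ms (window 3): DENY

Allowed counts by window: 4

Answer: 4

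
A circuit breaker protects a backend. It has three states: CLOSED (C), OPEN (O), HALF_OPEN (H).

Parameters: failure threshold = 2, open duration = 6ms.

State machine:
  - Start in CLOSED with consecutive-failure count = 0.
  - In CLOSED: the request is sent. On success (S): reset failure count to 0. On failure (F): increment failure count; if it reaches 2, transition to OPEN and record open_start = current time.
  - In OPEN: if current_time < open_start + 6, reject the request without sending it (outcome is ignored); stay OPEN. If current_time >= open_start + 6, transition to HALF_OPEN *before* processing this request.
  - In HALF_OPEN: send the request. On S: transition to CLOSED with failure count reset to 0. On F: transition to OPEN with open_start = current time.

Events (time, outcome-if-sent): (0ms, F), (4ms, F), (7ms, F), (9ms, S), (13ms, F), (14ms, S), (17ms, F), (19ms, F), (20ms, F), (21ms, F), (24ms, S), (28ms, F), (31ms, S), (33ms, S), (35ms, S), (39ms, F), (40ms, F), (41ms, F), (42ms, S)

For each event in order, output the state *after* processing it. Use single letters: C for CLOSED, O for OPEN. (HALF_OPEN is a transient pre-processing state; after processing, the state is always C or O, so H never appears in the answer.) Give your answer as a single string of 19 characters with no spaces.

Answer: COOOOOOOOOOOOOCCOOO

Derivation:
State after each event:
  event#1 t=0ms outcome=F: state=CLOSED
  event#2 t=4ms outcome=F: state=OPEN
  event#3 t=7ms outcome=F: state=OPEN
  event#4 t=9ms outcome=S: state=OPEN
  event#5 t=13ms outcome=F: state=OPEN
  event#6 t=14ms outcome=S: state=OPEN
  event#7 t=17ms outcome=F: state=OPEN
  event#8 t=19ms outcome=F: state=OPEN
  event#9 t=20ms outcome=F: state=OPEN
  event#10 t=21ms outcome=F: state=OPEN
  event#11 t=24ms outcome=S: state=OPEN
  event#12 t=28ms outcome=F: state=OPEN
  event#13 t=31ms outcome=S: state=OPEN
  event#14 t=33ms outcome=S: state=OPEN
  event#15 t=35ms outcome=S: state=CLOSED
  event#16 t=39ms outcome=F: state=CLOSED
  event#17 t=40ms outcome=F: state=OPEN
  event#18 t=41ms outcome=F: state=OPEN
  event#19 t=42ms outcome=S: state=OPEN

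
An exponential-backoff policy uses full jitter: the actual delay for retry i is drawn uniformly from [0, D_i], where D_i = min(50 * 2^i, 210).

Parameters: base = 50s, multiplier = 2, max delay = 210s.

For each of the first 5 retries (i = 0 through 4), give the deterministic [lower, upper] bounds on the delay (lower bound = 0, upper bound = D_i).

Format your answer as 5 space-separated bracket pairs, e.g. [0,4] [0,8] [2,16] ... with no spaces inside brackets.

Computing bounds per retry:
  i=0: D_i=min(50*2^0,210)=50, bounds=[0,50]
  i=1: D_i=min(50*2^1,210)=100, bounds=[0,100]
  i=2: D_i=min(50*2^2,210)=200, bounds=[0,200]
  i=3: D_i=min(50*2^3,210)=210, bounds=[0,210]
  i=4: D_i=min(50*2^4,210)=210, bounds=[0,210]

Answer: [0,50] [0,100] [0,200] [0,210] [0,210]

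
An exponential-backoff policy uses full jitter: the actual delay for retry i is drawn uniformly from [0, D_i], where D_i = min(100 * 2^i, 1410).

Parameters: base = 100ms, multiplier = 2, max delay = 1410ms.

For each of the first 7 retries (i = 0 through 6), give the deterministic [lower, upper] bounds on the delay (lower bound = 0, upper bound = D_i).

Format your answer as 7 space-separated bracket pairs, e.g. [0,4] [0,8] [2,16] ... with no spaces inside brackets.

Computing bounds per retry:
  i=0: D_i=min(100*2^0,1410)=100, bounds=[0,100]
  i=1: D_i=min(100*2^1,1410)=200, bounds=[0,200]
  i=2: D_i=min(100*2^2,1410)=400, bounds=[0,400]
  i=3: D_i=min(100*2^3,1410)=800, bounds=[0,800]
  i=4: D_i=min(100*2^4,1410)=1410, bounds=[0,1410]
  i=5: D_i=min(100*2^5,1410)=1410, bounds=[0,1410]
  i=6: D_i=min(100*2^6,1410)=1410, bounds=[0,1410]

Answer: [0,100] [0,200] [0,400] [0,800] [0,1410] [0,1410] [0,1410]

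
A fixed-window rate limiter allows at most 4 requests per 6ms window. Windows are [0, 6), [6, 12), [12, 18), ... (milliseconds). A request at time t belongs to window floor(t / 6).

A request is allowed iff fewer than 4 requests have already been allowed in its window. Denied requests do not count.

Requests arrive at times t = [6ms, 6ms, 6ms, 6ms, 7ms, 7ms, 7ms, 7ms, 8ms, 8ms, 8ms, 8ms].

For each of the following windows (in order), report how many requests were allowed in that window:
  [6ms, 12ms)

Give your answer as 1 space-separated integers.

Answer: 4

Derivation:
Processing requests:
  req#1 t=6ms (window 1): ALLOW
  req#2 t=6ms (window 1): ALLOW
  req#3 t=6ms (window 1): ALLOW
  req#4 t=6ms (window 1): ALLOW
  req#5 t=7ms (window 1): DENY
  req#6 t=7ms (window 1): DENY
  req#7 t=7ms (window 1): DENY
  req#8 t=7ms (window 1): DENY
  req#9 t=8ms (window 1): DENY
  req#10 t=8ms (window 1): DENY
  req#11 t=8ms (window 1): DENY
  req#12 t=8ms (window 1): DENY

Allowed counts by window: 4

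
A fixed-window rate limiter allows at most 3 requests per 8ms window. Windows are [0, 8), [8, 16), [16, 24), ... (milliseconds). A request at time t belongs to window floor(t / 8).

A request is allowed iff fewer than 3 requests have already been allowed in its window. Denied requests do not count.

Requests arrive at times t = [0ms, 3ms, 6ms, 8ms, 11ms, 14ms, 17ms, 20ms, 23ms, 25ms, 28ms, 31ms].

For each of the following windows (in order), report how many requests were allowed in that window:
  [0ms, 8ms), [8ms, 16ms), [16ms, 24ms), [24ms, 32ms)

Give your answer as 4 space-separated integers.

Processing requests:
  req#1 t=0ms (window 0): ALLOW
  req#2 t=3ms (window 0): ALLOW
  req#3 t=6ms (window 0): ALLOW
  req#4 t=8ms (window 1): ALLOW
  req#5 t=11ms (window 1): ALLOW
  req#6 t=14ms (window 1): ALLOW
  req#7 t=17ms (window 2): ALLOW
  req#8 t=20ms (window 2): ALLOW
  req#9 t=23ms (window 2): ALLOW
  req#10 t=25ms (window 3): ALLOW
  req#11 t=28ms (window 3): ALLOW
  req#12 t=31ms (window 3): ALLOW

Allowed counts by window: 3 3 3 3

Answer: 3 3 3 3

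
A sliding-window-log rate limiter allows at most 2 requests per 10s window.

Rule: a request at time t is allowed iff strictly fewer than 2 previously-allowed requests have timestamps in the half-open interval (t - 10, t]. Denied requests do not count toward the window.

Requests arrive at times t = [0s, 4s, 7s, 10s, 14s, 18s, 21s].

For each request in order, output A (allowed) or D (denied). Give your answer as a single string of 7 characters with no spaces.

Answer: AADAADA

Derivation:
Tracking allowed requests in the window:
  req#1 t=0s: ALLOW
  req#2 t=4s: ALLOW
  req#3 t=7s: DENY
  req#4 t=10s: ALLOW
  req#5 t=14s: ALLOW
  req#6 t=18s: DENY
  req#7 t=21s: ALLOW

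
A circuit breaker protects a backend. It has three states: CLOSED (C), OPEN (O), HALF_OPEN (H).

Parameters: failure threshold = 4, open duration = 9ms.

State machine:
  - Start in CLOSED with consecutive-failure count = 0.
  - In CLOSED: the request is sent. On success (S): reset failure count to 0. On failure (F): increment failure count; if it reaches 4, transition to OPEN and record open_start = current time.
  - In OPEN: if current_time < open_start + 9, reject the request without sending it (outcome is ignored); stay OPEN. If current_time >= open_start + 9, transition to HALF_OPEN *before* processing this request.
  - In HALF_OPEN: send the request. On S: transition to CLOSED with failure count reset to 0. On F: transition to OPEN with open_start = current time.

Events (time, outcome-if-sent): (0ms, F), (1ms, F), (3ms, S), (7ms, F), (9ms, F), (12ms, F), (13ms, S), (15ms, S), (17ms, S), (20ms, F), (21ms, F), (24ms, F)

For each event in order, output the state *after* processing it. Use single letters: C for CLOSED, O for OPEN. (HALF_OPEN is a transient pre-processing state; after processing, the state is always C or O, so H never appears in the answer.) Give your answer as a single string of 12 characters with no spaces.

State after each event:
  event#1 t=0ms outcome=F: state=CLOSED
  event#2 t=1ms outcome=F: state=CLOSED
  event#3 t=3ms outcome=S: state=CLOSED
  event#4 t=7ms outcome=F: state=CLOSED
  event#5 t=9ms outcome=F: state=CLOSED
  event#6 t=12ms outcome=F: state=CLOSED
  event#7 t=13ms outcome=S: state=CLOSED
  event#8 t=15ms outcome=S: state=CLOSED
  event#9 t=17ms outcome=S: state=CLOSED
  event#10 t=20ms outcome=F: state=CLOSED
  event#11 t=21ms outcome=F: state=CLOSED
  event#12 t=24ms outcome=F: state=CLOSED

Answer: CCCCCCCCCCCC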